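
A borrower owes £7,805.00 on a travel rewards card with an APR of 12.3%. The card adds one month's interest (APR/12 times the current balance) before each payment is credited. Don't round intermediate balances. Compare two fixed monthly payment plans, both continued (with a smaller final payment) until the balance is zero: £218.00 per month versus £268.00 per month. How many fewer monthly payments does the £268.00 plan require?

Monthly rate r = 12.3%/12 = 1.025% = 0.01025.
At £218.00/mo: n = ⌈−ln(1 − rB₀/P)/ln(1+r)⌉ = 45 payments (last £182.84); total interest = total paid − £7,805.00 = £1,969.84.
At £268.00/mo: 35 payments (last £205.90); total interest £1,512.90.
Payments saved = 45 − 35 = 10.

10 fewer payments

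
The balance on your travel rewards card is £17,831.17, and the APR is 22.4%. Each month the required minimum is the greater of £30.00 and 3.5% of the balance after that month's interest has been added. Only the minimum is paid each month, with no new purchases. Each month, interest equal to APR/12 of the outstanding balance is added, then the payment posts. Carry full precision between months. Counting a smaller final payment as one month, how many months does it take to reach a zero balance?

219 months

Monthly rate r = 22.4%/12 = 1.86667% = 0.0186667.
While 3.5% of the post-interest balance exceeds £30.00, each month B ← (B·(1+r))·(1 − 0.035), i.e. B shrinks by the factor (1+r)·0.965 = 0.98301.
This holds for months 1–179. Entering month 180 the balance is £830.45; 3.5% of the post-interest balance is now below £30.00, so the flat £30.00 minimum applies from here.
From month 180 a fixed £30.00 at rate r clears £830.45 in 40 more payments. Total: 179 + 40 = 219 months.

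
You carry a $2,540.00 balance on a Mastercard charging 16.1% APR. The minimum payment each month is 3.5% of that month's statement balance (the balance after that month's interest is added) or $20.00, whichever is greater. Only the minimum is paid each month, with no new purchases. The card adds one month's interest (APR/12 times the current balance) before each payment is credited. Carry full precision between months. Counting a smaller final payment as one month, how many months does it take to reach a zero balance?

Monthly rate r = 16.1%/12 = 1.34167% = 0.0134167.
While 3.5% of the post-interest balance exceeds $20.00, each month B ← (B·(1+r))·(1 − 0.035), i.e. B shrinks by the factor (1+r)·0.965 = 0.97795.
This holds for months 1–68. Entering month 69 the balance is $557.54; 3.5% of the post-interest balance is now below $20.00, so the flat $20.00 minimum applies from here.
From month 69 a fixed $20.00 at rate r clears $557.54 in 36 more payments. Total: 68 + 36 = 104 months.

104 months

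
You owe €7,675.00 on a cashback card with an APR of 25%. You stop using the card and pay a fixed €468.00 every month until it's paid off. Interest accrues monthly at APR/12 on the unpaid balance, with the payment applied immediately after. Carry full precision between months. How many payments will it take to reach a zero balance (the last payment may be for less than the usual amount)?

Monthly rate r = 25%/12 = 2.08333% = 0.0208333.
Recurrence: B ← B·(1+r) − €468.00.
Month 1: interest €159.90; balance after payment €7,366.90.
Month 2: interest €153.48; balance after payment €7,052.37.
Closed form: n = −ln(1 − rB₀/P)/ln(1+r) = −ln(0.65834)/ln(1.02083) ≈ 20.274, so the balance reaches zero during payment 21.

21 months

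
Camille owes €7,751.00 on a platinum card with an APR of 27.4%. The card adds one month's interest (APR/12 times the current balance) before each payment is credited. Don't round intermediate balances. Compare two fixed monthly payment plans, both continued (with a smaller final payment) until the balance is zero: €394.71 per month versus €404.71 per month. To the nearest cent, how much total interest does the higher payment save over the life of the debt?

€92.85

Monthly rate r = 27.4%/12 = 2.28333% = 0.0228333.
At €394.71/mo: n = ⌈−ln(1 − rB₀/P)/ln(1+r)⌉ = 27 payments (last €139.32); total interest = total paid − €7,751.00 = €2,650.78.
At €404.71/mo: 26 payments (last €191.18); total interest €2,557.93.
Interest saved = €2,650.78 − €2,557.93 = €92.85.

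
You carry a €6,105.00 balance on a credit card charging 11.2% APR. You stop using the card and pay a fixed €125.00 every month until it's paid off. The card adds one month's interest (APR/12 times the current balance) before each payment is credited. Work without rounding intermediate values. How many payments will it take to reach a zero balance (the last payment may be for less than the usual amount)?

Monthly rate r = 11.2%/12 = 0.933333% = 0.00933333.
Recurrence: B ← B·(1+r) − €125.00.
Month 1: interest €56.98; balance after payment €6,036.98.
Month 2: interest €56.35; balance after payment €5,968.33.
Closed form: n = −ln(1 − rB₀/P)/ln(1+r) = −ln(0.54416)/ln(1.00933) ≈ 65.501, so the balance reaches zero during payment 66.

66 payments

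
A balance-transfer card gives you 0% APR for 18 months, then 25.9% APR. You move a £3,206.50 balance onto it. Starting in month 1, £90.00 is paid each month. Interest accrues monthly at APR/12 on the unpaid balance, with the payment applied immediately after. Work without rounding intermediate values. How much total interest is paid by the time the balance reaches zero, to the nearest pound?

£432

Promo months 1–18 at r₀ = 0%/12 = 0; months 19+ at r₁ = 25.9%/12 = 0.0215833.
After month 18 (no interest yet): B = £3,206.50 − 18·£90.00 = £1,586.50.
Then at r₁ with £90.00/mo: n₂ = −ln(1 − r₁·B/P)/ln(1+r₁) ≈ 22.42 → 23 more payments.
Total paid = 40·£90.00 + £38.19 = £3,638.19; interest = £3,638.19 − £3,206.50 = £431.69.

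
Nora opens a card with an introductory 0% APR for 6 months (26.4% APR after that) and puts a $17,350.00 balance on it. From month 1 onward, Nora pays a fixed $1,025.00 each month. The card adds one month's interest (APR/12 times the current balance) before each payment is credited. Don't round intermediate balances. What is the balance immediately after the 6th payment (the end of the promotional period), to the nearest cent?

$11,200.00

Promo months 1–6 at r₀ = 0%/12 = 0; months 7+ at r₁ = 26.4%/12 = 0.022.
After month 6 (no interest yet): B = $17,350.00 − 6·$1,025.00 = $11,200.00.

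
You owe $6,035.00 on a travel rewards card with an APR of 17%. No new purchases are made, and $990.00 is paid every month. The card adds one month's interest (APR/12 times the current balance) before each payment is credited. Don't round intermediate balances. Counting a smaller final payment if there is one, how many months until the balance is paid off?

Monthly rate r = 17%/12 = 1.41667% = 0.0141667.
Recurrence: B ← B·(1+r) − $990.00.
Month 1: interest $85.50; balance after payment $5,130.50.
Month 2: interest $72.68; balance after payment $4,213.18.
Closed form: n = −ln(1 − rB₀/P)/ln(1+r) = −ln(0.91364)/ln(1.01417) ≈ 6.420, so the balance reaches zero during payment 7.

7 payments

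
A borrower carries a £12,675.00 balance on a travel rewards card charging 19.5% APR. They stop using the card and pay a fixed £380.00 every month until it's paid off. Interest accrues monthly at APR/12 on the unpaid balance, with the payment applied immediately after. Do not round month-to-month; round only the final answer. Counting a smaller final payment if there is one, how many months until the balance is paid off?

Monthly rate r = 19.5%/12 = 1.625% = 0.01625.
Recurrence: B ← B·(1+r) − £380.00.
Month 1: interest £205.97; balance after payment £12,500.97.
Month 2: interest £203.14; balance after payment £12,324.11.
Closed form: n = −ln(1 − rB₀/P)/ln(1+r) = −ln(0.45798)/ln(1.01625) ≈ 48.447, so the balance reaches zero during payment 49.

49 payments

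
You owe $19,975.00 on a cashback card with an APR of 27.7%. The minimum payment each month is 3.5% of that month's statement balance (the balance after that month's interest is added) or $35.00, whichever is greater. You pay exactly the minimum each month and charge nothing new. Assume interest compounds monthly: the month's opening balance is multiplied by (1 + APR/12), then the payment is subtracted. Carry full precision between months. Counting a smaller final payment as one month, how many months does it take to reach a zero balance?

281 months

Monthly rate r = 27.7%/12 = 2.30833% = 0.0230833.
While 3.5% of the post-interest balance exceeds $35.00, each month B ← (B·(1+r))·(1 − 0.035), i.e. B shrinks by the factor (1+r)·0.965 = 0.98728.
This holds for months 1–236. Entering month 237 the balance is $972.59; 3.5% of the post-interest balance is now below $35.00, so the flat $35.00 minimum applies from here.
From month 237 a fixed $35.00 at rate r clears $972.59 in 45 more payments. Total: 236 + 45 = 281 months.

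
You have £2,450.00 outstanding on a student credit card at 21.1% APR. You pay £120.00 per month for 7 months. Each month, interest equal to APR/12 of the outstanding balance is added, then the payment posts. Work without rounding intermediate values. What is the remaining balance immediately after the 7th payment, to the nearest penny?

£1,882.30

Monthly rate r = 21.1%/12 = 1.75833% = 0.0175833.
Each month: B ← B·(1+r) − £120.00.
Month 1: interest £43.08; balance after payment £2,373.08.
Month 2: interest £41.73; balance after payment £2,294.81.
Month 3: interest £40.35; balance after payment £2,215.16.
Month 4: interest £38.95; balance after payment £2,134.11.
Month 5: interest £37.52; balance after payment £2,051.63.
Month 6: interest £36.07; balance after payment £1,967.71.
Month 7: interest £34.60; balance after payment £1,882.30.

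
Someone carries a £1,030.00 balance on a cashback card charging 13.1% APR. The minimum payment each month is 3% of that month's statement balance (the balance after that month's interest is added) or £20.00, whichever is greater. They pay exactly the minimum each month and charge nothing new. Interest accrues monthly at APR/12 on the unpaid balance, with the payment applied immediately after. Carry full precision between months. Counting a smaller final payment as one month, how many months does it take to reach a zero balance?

Monthly rate r = 13.1%/12 = 1.09167% = 0.0109167.
While 3% of the post-interest balance exceeds £20.00, each month B ← (B·(1+r))·(1 − 0.03), i.e. B shrinks by the factor (1+r)·0.97 = 0.98059.
This holds for months 1–23. Entering month 24 the balance is £656.21; 3% of the post-interest balance is now below £20.00, so the flat £20.00 minimum applies from here.
From month 24 a fixed £20.00 at rate r clears £656.21 in 41 more payments. Total: 23 + 41 = 64 months.

64 months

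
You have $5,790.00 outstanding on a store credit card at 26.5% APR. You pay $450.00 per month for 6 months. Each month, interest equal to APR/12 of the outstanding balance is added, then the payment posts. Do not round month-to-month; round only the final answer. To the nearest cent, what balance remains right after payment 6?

Monthly rate r = 26.5%/12 = 2.20833% = 0.0220833.
Each month: B ← B·(1+r) − $450.00.
Month 1: interest $127.86; balance after payment $5,467.86.
Month 2: interest $120.75; balance after payment $5,138.61.
Month 3: interest $113.48; balance after payment $4,802.09.
Month 4: interest $106.05; balance after payment $4,458.13.
Month 5: interest $98.45; balance after payment $4,106.59.
Month 6: interest $90.69; balance after payment $3,747.27.

$3,747.27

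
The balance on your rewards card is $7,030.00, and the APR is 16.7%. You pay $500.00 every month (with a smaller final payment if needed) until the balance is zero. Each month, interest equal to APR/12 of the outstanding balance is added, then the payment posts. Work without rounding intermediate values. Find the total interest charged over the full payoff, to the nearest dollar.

Monthly rate r = 16.7%/12 = 1.39167% = 0.0139167.
Payoff takes n = ⌈−ln(1 − rB₀/P)/ln(1+r)⌉ = ⌈15.755⌉ = 16 payments; the last is $378.07.
Total paid = 15·$500.00 + $378.07 = $7,878.07.
Total interest = total paid − principal = $7,878.07 − $7,030.00 = $848.07.

$848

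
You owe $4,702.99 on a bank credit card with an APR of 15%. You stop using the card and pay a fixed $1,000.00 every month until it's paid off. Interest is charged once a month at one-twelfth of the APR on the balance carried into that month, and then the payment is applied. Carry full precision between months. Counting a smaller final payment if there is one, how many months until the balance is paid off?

Monthly rate r = 15%/12 = 1.25% = 0.0125.
Recurrence: B ← B·(1+r) − $1,000.00.
Month 1: interest $58.79; balance after payment $3,761.78.
Month 2: interest $47.02; balance after payment $2,808.80.
Month 3: interest $35.11; balance after payment $1,843.91.
Month 4: interest $23.05; balance after payment $866.96.
Month 5: interest $10.84; balance after payment $0.00.

5 months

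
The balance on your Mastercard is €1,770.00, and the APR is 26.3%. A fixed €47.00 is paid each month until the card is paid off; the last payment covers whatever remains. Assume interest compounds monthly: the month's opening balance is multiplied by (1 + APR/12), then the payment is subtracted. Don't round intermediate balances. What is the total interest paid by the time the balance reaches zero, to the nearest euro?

€2,013

Monthly rate r = 26.3%/12 = 2.19167% = 0.0219167.
Payoff takes n = ⌈−ln(1 − rB₀/P)/ln(1+r)⌉ = ⌈80.494⌉ = 81 payments; the last is €23.33.
Total paid = 80·€47.00 + €23.33 = €3,783.33.
Total interest = total paid − principal = €3,783.33 − €1,770.00 = €2,013.33.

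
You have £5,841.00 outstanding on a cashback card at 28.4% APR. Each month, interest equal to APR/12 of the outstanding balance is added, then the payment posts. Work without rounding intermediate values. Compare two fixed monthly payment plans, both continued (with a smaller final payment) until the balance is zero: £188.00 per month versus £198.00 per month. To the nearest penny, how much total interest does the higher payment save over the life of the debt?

Monthly rate r = 28.4%/12 = 2.36667% = 0.0236667.
At £188.00/mo: n = ⌈−ln(1 − rB₀/P)/ln(1+r)⌉ = 57 payments (last £155.25); total interest = total paid − £5,841.00 = £4,842.25.
At £198.00/mo: 52 payments (last £42.22); total interest £4,299.22.
Interest saved = £4,842.25 − £4,299.22 = £543.03.

£543.03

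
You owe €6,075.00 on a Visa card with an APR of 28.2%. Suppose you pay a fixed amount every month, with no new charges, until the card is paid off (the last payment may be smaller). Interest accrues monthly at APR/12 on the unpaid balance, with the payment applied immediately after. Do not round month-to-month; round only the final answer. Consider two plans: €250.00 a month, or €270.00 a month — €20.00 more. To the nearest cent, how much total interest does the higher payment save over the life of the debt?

Monthly rate r = 28.2%/12 = 2.35% = 0.0235.
At €250.00/mo: n = ⌈−ln(1 − rB₀/P)/ln(1+r)⌉ = 37 payments (last €110.52); total interest = total paid − €6,075.00 = €3,035.52.
At €270.00/mo: 33 payments (last €106.13); total interest €2,671.13.
Interest saved = €3,035.52 − €2,671.13 = €364.39.

€364.39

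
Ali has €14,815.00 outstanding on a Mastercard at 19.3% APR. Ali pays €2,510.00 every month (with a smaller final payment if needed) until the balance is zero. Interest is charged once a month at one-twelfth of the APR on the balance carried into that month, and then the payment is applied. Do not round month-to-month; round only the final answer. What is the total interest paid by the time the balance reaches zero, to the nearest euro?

Monthly rate r = 19.3%/12 = 1.60833% = 0.0160833.
Payoff takes n = ⌈−ln(1 − rB₀/P)/ln(1+r)⌉ = ⌈6.251⌉ = 7 payments; the last is €634.75.
Total paid = 6·€2,510.00 + €634.75 = €15,694.75.
Total interest = total paid − principal = €15,694.75 − €14,815.00 = €879.75.

€880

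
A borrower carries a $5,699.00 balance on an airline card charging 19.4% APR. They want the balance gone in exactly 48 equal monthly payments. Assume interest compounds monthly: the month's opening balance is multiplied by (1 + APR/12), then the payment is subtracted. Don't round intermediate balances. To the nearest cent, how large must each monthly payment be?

$171.61

Monthly rate r = 19.4%/12 = 1.61667% = 0.0161667.
Level-payment amortization: P = B₀·r / (1 − (1+r)^(−n)) = 5699.00·0.0161667 / (1 − 1.01617^(−48)).
Denominator 1 − (1+r)^(−48) = 0.536891601.
P = 92.1338 / 0.536891601 ≈ 171.61.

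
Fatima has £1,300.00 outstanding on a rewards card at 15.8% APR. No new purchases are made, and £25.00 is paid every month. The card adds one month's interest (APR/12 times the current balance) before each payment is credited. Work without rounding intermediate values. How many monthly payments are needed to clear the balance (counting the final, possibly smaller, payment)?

89 months

Monthly rate r = 15.8%/12 = 1.31667% = 0.0131667.
Recurrence: B ← B·(1+r) − £25.00.
Month 1: interest £17.12; balance after payment £1,292.12.
Month 2: interest £17.01; balance after payment £1,284.13.
Closed form: n = −ln(1 − rB₀/P)/ln(1+r) = −ln(0.31533)/ln(1.01317) ≈ 88.231, so the balance reaches zero during payment 89.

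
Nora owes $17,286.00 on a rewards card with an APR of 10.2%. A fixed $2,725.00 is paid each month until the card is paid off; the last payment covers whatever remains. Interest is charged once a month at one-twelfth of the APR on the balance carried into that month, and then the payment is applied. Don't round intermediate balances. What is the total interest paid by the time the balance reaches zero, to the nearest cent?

Monthly rate r = 10.2%/12 = 0.85% = 0.0085.
Payoff takes n = ⌈−ln(1 − rB₀/P)/ln(1+r)⌉ = ⌈6.549⌉ = 7 payments; the last is $1,497.76.
Total paid = 6·$2,725.00 + $1,497.76 = $17,847.76.
Total interest = total paid − principal = $17,847.76 − $17,286.00 = $561.76.

$561.76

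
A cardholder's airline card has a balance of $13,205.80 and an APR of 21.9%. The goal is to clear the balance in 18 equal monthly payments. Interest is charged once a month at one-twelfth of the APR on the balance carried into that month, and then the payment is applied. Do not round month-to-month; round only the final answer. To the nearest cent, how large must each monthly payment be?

Monthly rate r = 21.9%/12 = 1.825% = 0.01825.
Level-payment amortization: P = B₀·r / (1 − (1+r)^(−n)) = 13205.80·0.01825 / (1 − 1.01825^(−18)).
Denominator 1 − (1+r)^(−18) = 0.277861562.
P = 241.006 / 0.277861562 ≈ 867.36.

$867.36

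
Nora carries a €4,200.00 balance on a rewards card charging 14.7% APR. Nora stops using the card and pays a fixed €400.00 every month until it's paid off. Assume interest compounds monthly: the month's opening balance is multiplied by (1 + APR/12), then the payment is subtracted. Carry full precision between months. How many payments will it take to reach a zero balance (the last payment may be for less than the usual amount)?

Monthly rate r = 14.7%/12 = 1.225% = 0.01225.
Recurrence: B ← B·(1+r) − €400.00.
Month 1: interest €51.45; balance after payment €3,851.45.
Month 2: interest €47.18; balance after payment €3,498.63.
Closed form: n = −ln(1 − rB₀/P)/ln(1+r) = −ln(0.87138)/ln(1.01225) ≈ 11.308, so the balance reaches zero during payment 12.

12 payments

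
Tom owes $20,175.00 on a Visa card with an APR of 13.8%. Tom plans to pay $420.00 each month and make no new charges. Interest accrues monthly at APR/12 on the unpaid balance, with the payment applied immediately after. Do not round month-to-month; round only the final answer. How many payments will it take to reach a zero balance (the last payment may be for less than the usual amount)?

Monthly rate r = 13.8%/12 = 1.15% = 0.0115.
Recurrence: B ← B·(1+r) − $420.00.
Month 1: interest $232.01; balance after payment $19,987.01.
Month 2: interest $229.85; balance after payment $19,796.86.
Closed form: n = −ln(1 − rB₀/P)/ln(1+r) = −ln(0.44759)/ln(1.0115) ≈ 70.304, so the balance reaches zero during payment 71.

71 months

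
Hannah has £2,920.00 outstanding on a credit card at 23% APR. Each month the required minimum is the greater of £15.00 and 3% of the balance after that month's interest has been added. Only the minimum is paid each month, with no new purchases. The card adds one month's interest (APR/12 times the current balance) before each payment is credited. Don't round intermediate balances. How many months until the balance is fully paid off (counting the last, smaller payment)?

208 months

Monthly rate r = 23%/12 = 1.91667% = 0.0191667.
While 3% of the post-interest balance exceeds £15.00, each month B ← (B·(1+r))·(1 − 0.03), i.e. B shrinks by the factor (1+r)·0.97 = 0.98859.
This holds for months 1–156. Entering month 157 the balance is £487.56; 3% of the post-interest balance is now below £15.00, so the flat £15.00 minimum applies from here.
From month 157 a fixed £15.00 at rate r clears £487.56 in 52 more payments. Total: 156 + 52 = 208 months.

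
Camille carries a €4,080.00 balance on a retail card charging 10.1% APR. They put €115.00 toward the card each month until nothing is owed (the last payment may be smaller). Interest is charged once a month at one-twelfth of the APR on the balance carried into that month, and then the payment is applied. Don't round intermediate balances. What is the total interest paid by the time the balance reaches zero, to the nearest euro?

Monthly rate r = 10.1%/12 = 0.841667% = 0.00841667.
Payoff takes n = ⌈−ln(1 − rB₀/P)/ln(1+r)⌉ = ⌈42.318⌉ = 43 payments; the last is €36.72.
Total paid = 42·€115.00 + €36.72 = €4,866.72.
Total interest = total paid − principal = €4,866.72 − €4,080.00 = €786.72.

€787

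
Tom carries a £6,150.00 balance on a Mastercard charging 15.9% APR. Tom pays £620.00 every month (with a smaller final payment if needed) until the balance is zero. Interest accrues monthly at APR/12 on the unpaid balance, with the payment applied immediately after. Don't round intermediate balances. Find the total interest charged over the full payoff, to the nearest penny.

£487.90

Monthly rate r = 15.9%/12 = 1.325% = 0.01325.
Payoff takes n = ⌈−ln(1 − rB₀/P)/ln(1+r)⌉ = ⌈10.705⌉ = 11 payments; the last is £437.90.
Total paid = 10·£620.00 + £437.90 = £6,637.90.
Total interest = total paid − principal = £6,637.90 − £6,150.00 = £487.90.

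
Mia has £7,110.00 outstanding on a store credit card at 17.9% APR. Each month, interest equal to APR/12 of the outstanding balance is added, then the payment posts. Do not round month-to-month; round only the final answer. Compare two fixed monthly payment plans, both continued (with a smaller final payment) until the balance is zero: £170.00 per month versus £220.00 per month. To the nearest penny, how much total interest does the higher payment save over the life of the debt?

Monthly rate r = 17.9%/12 = 1.49167% = 0.0149167.
At £170.00/mo: n = ⌈−ln(1 − rB₀/P)/ln(1+r)⌉ = 67 payments (last £6.76); total interest = total paid − £7,110.00 = £4,116.76.
At £220.00/mo: 45 payments (last £96.20); total interest £2,666.20.
Interest saved = £4,116.76 − £2,666.20 = £1,450.56.

£1,450.56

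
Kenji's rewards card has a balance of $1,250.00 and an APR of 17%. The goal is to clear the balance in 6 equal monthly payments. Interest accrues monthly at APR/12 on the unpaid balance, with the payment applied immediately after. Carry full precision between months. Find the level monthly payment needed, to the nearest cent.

$218.78

Monthly rate r = 17%/12 = 1.41667% = 0.0141667.
Level-payment amortization: P = B₀·r / (1 − (1+r)^(−n)) = 1250.00·0.0141667 / (1 − 1.01417^(−6)).
Denominator 1 − (1+r)^(−6) = 0.0809396993.
P = 17.7083 / 0.0809396993 ≈ 218.78.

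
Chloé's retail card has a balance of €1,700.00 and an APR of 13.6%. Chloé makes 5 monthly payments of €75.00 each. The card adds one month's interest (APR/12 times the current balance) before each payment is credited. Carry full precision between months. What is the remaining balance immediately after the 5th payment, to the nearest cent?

Monthly rate r = 13.6%/12 = 1.13333% = 0.0113333.
Each month: B ← B·(1+r) − €75.00.
Month 1: interest €19.27; balance after payment €1,644.27.
Month 2: interest €18.64; balance after payment €1,587.90.
Month 3: interest €18.00; balance after payment €1,530.90.
Month 4: interest €17.35; balance after payment €1,473.25.
Month 5: interest €16.70; balance after payment €1,414.94.

€1,414.94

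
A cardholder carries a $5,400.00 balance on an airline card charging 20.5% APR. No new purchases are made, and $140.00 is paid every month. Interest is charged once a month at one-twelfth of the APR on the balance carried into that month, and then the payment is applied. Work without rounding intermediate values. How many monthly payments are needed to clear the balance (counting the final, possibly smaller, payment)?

Monthly rate r = 20.5%/12 = 1.70833% = 0.0170833.
Recurrence: B ← B·(1+r) − $140.00.
Month 1: interest $92.25; balance after payment $5,352.25.
Month 2: interest $91.43; balance after payment $5,303.68.
Closed form: n = −ln(1 − rB₀/P)/ln(1+r) = −ln(0.34107)/ln(1.01708) ≈ 63.502, so the balance reaches zero during payment 64.

64 payments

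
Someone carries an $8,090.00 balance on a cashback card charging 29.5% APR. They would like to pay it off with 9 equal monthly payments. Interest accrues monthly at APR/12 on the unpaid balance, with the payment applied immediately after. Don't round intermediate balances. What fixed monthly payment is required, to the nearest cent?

Monthly rate r = 29.5%/12 = 2.45833% = 0.0245833.
Level-payment amortization: P = B₀·r / (1 − (1+r)^(−n)) = 8090.00·0.0245833 / (1 − 1.02458^(−9)).
Denominator 1 − (1+r)^(−9) = 0.196336181.
P = 198.879 / 0.196336181 ≈ 1012.95.

$1,012.95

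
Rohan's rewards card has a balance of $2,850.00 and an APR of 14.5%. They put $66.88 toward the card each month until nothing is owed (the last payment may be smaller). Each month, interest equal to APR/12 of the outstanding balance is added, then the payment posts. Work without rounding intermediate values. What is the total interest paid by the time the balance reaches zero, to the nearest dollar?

Monthly rate r = 14.5%/12 = 1.20833% = 0.0120833.
Payoff takes n = ⌈−ln(1 − rB₀/P)/ln(1+r)⌉ = ⌈60.231⌉ = 61 payments; the last is $15.53.
Total paid = 60·$66.88 + $15.53 = $4,028.33.
Total interest = total paid − principal = $4,028.33 − $2,850.00 = $1,178.33.

$1,178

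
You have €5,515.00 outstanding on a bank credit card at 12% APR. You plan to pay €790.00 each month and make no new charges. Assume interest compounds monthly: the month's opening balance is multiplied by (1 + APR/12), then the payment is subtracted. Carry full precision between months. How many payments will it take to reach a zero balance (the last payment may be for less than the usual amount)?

8 payments

Monthly rate r = 12%/12 = 1% = 0.01.
Recurrence: B ← B·(1+r) − €790.00.
Month 1: interest €55.15; balance after payment €4,780.15.
Month 2: interest €47.80; balance after payment €4,037.95.
Closed form: n = −ln(1 − rB₀/P)/ln(1+r) = −ln(0.93019)/ln(1.01) ≈ 7.273, so the balance reaches zero during payment 8.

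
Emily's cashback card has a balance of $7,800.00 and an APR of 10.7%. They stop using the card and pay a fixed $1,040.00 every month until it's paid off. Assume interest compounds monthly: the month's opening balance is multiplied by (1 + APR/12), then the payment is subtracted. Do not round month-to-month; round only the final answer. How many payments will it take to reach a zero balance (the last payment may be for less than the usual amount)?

8 months

Monthly rate r = 10.7%/12 = 0.891667% = 0.00891667.
Recurrence: B ← B·(1+r) − $1,040.00.
Month 1: interest $69.55; balance after payment $6,829.55.
Month 2: interest $60.90; balance after payment $5,850.45.
Closed form: n = −ln(1 − rB₀/P)/ln(1+r) = −ln(0.93312)/ln(1.00892) ≈ 7.797, so the balance reaches zero during payment 8.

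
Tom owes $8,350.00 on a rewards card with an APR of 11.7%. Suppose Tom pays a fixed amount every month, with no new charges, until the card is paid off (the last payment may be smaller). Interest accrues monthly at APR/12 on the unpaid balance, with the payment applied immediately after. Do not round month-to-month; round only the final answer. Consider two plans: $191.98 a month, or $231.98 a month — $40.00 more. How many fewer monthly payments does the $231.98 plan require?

Monthly rate r = 11.7%/12 = 0.975% = 0.00975.
At $191.98/mo: n = ⌈−ln(1 − rB₀/P)/ln(1+r)⌉ = 57 payments (last $166.50); total interest = total paid − $8,350.00 = $2,567.38.
At $231.98/mo: 45 payments (last $127.41); total interest $1,984.53.
Payments saved = 57 − 45 = 12.

12 fewer payments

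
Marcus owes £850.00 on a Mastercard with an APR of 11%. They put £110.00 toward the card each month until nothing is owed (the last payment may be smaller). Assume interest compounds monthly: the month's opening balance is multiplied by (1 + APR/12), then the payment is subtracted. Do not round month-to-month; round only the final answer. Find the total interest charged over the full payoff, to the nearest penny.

£35.66

Monthly rate r = 11%/12 = 0.916667% = 0.00916667.
Payoff takes n = ⌈−ln(1 − rB₀/P)/ln(1+r)⌉ = ⌈8.051⌉ = 9 payments; the last is £5.66.
Total paid = 8·£110.00 + £5.66 = £885.66.
Total interest = total paid − principal = £885.66 − £850.00 = £35.66.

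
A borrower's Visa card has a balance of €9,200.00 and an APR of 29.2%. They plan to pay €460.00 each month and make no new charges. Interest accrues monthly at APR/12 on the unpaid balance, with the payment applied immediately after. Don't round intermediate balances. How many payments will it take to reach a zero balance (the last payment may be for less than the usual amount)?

28 months

Monthly rate r = 29.2%/12 = 2.43333% = 0.0243333.
Recurrence: B ← B·(1+r) − €460.00.
Month 1: interest €223.87; balance after payment €8,963.87.
Month 2: interest €218.12; balance after payment €8,721.99.
Closed form: n = −ln(1 − rB₀/P)/ln(1+r) = −ln(0.51333)/ln(1.02433) ≈ 27.736, so the balance reaches zero during payment 28.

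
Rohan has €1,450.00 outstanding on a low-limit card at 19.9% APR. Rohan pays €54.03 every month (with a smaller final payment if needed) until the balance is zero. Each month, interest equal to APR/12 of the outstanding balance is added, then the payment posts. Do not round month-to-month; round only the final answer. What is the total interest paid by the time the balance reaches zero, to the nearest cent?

€484.53

Monthly rate r = 19.9%/12 = 1.65833% = 0.0165833.
Payoff takes n = ⌈−ln(1 − rB₀/P)/ln(1+r)⌉ = ⌈35.803⌉ = 36 payments; the last is €43.48.
Total paid = 35·€54.03 + €43.48 = €1,934.53.
Total interest = total paid − principal = €1,934.53 − €1,450.00 = €484.53.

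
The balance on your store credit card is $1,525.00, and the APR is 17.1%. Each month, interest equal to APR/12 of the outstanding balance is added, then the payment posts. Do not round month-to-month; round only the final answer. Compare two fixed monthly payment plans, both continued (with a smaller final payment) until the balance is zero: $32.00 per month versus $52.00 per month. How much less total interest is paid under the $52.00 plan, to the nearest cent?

$581.88

Monthly rate r = 17.1%/12 = 1.425% = 0.01425.
At $32.00/mo: n = ⌈−ln(1 − rB₀/P)/ln(1+r)⌉ = 81 payments (last $10.63); total interest = total paid − $1,525.00 = $1,045.63.
At $52.00/mo: 39 payments (last $12.75); total interest $463.75.
Interest saved = $1,045.63 − $463.75 = $581.88.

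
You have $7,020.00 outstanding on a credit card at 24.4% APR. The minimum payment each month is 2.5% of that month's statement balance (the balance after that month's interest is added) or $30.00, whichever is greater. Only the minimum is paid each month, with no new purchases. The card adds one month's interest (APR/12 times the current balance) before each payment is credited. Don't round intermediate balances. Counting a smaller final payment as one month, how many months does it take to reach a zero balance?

Monthly rate r = 24.4%/12 = 2.03333% = 0.0203333.
While 2.5% of the post-interest balance exceeds $30.00, each month B ← (B·(1+r))·(1 − 0.025), i.e. B shrinks by the factor (1+r)·0.975 = 0.99482.
This holds for months 1–345. Entering month 346 the balance is $1,172.05; 2.5% of the post-interest balance is now below $30.00, so the flat $30.00 minimum applies from here.
From month 346 a fixed $30.00 at rate r clears $1,172.05 in 79 more payments. Total: 345 + 79 = 424 months.

424 months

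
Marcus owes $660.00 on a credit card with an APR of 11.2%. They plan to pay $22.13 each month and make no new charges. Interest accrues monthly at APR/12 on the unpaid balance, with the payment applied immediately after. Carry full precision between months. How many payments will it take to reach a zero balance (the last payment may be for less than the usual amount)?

Monthly rate r = 11.2%/12 = 0.933333% = 0.00933333.
Recurrence: B ← B·(1+r) − $22.13.
Month 1: interest $6.16; balance after payment $644.03.
Month 2: interest $6.01; balance after payment $627.91.
Closed form: n = −ln(1 − rB₀/P)/ln(1+r) = −ln(0.72164)/ln(1.00933) ≈ 35.115, so the balance reaches zero during payment 36.

36 months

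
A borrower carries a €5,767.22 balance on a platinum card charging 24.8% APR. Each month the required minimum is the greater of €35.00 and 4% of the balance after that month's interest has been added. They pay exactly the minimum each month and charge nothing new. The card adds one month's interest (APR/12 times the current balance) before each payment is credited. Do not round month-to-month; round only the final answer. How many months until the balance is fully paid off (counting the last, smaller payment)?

129 months

Monthly rate r = 24.8%/12 = 2.06667% = 0.0206667.
While 4% of the post-interest balance exceeds €35.00, each month B ← (B·(1+r))·(1 − 0.04), i.e. B shrinks by the factor (1+r)·0.96 = 0.97984.
This holds for months 1–94. Entering month 95 the balance is €850.26; 4% of the post-interest balance is now below €35.00, so the flat €35.00 minimum applies from here.
From month 95 a fixed €35.00 at rate r clears €850.26 in 35 more payments. Total: 94 + 35 = 129 months.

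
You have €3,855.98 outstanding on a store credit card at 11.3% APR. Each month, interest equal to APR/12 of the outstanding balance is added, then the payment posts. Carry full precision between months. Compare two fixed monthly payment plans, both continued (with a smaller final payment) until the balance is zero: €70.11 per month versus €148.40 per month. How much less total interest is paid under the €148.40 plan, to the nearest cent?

Monthly rate r = 11.3%/12 = 0.941667% = 0.00941667.
At €70.11/mo: n = ⌈−ln(1 − rB₀/P)/ln(1+r)⌉ = 78 payments (last €59.35); total interest = total paid − €3,855.98 = €1,601.84.
At €148.40/mo: 30 payments (last €139.50); total interest €587.12.
Interest saved = €1,601.84 − €587.12 = €1,014.72.

€1,014.72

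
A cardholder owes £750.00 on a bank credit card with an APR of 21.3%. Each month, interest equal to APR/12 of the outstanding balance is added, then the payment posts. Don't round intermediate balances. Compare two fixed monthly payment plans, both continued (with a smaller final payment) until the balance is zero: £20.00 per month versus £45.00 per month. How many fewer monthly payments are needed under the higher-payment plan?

Monthly rate r = 21.3%/12 = 1.775% = 0.01775.
At £20.00/mo: n = ⌈−ln(1 − rB₀/P)/ln(1+r)⌉ = 63 payments (last £5.31); total interest = total paid − £750.00 = £495.31.
At £45.00/mo: 20 payments (last £42.09); total interest £147.09.
Payments saved = 63 − 20 = 43.

43 fewer payments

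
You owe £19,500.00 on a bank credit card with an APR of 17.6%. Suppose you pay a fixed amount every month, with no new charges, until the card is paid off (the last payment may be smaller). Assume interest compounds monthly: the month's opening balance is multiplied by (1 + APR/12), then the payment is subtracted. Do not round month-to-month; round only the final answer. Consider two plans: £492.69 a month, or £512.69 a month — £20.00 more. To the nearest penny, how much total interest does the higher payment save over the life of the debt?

£658.59

Monthly rate r = 17.6%/12 = 1.46667% = 0.0146667.
At £492.69/mo: n = ⌈−ln(1 − rB₀/P)/ln(1+r)⌉ = 60 payments (last £326.03); total interest = total paid − £19,500.00 = £9,894.74.
At £512.69/mo: 57 payments (last £25.51); total interest £9,236.15.
Interest saved = £9,894.74 − £9,236.15 = £658.59.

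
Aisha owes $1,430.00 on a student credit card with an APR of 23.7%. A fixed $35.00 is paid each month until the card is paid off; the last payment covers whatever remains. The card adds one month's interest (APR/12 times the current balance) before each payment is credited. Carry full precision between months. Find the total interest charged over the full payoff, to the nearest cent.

Monthly rate r = 23.7%/12 = 1.975% = 0.01975.
Payoff takes n = ⌈−ln(1 − rB₀/P)/ln(1+r)⌉ = ⌈84.095⌉ = 85 payments; the last is $3.37.
Total paid = 84·$35.00 + $3.37 = $2,943.37.
Total interest = total paid − principal = $2,943.37 − $1,430.00 = $1,513.37.

$1,513.37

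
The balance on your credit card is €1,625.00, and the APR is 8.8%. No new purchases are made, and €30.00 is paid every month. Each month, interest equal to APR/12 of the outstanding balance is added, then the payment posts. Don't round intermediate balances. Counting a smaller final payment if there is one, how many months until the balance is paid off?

Monthly rate r = 8.8%/12 = 0.733333% = 0.00733333.
Recurrence: B ← B·(1+r) − €30.00.
Month 1: interest €11.92; balance after payment €1,606.92.
Month 2: interest €11.78; balance after payment €1,588.70.
Closed form: n = −ln(1 − rB₀/P)/ln(1+r) = −ln(0.60278)/ln(1.00733) ≈ 69.281, so the balance reaches zero during payment 70.

70 payments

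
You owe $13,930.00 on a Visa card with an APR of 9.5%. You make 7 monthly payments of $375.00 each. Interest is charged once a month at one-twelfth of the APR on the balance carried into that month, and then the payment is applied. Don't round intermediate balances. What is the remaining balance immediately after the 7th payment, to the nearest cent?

$12,032.36

Monthly rate r = 9.5%/12 = 0.791667% = 0.00791667.
Each month: B ← B·(1+r) − $375.00.
Month 1: interest $110.28; balance after payment $13,665.28.
Month 2: interest $108.18; balance after payment $13,398.46.
Month 3: interest $106.07; balance after payment $13,129.53.
Month 4: interest $103.94; balance after payment $12,858.48.
Month 5: interest $101.80; balance after payment $12,585.27.
Month 6: interest $99.63; balance after payment $12,309.91.
Month 7: interest $97.45; balance after payment $12,032.36.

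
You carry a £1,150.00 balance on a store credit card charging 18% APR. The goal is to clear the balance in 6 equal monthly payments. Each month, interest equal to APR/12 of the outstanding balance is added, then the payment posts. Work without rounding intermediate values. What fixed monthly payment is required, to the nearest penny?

£201.85

Monthly rate r = 18%/12 = 1.5% = 0.015.
Level-payment amortization: P = B₀·r / (1 − (1+r)^(−n)) = 1150.00·0.015 / (1 − 1.015^(−6)).
Denominator 1 − (1+r)^(−6) = 0.0854578075.
P = 17.25 / 0.0854578075 ≈ 201.85.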